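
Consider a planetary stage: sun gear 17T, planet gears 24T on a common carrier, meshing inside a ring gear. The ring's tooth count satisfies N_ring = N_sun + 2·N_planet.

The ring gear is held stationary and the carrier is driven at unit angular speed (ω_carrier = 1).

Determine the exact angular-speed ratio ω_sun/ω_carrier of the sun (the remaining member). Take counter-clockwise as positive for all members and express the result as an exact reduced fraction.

82/17

N_ring = 17 + 2·24 = 65
17(ω_s−ω_c) = −65(ω_r−ω_c),  ω_r=0, ω_c=1
ω_s = 1 − (65/17)(0−1) = 82/17
ω_s/ω_c = 82/17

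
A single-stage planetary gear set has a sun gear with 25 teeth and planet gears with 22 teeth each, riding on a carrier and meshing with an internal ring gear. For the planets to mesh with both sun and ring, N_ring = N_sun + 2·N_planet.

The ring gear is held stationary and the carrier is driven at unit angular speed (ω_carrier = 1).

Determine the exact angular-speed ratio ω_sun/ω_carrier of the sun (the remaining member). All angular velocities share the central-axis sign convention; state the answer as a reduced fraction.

N_ring = 25 + 2·22 = 69
25(ω_s−ω_c) = −69(ω_r−ω_c),  ω_r=0, ω_c=1
ω_s = 1 − (69/25)(0−1) = 94/25
ω_s/ω_c = 94/25

94/25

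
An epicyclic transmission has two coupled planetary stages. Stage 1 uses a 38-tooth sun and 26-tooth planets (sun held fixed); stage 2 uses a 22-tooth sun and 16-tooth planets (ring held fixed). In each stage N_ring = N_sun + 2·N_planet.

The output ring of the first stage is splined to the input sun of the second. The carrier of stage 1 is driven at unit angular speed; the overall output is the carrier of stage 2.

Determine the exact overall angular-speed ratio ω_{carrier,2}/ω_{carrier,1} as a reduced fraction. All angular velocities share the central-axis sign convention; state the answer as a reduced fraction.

352/855

Stage 1: N_ring = 38 + 2·26 = 90
Stage 1: 38(ω_s−ω_c) = −90(ω_r−ω_c),  ω_s=0, ω_c=1
Stage 1: ω_r = 1 − (38/90)(0−1) = 64/45
  ⇒ ω_r¹/ω_c¹ = 64/45
Stage 2: N_ring = 22 + 2·16 = 54
Stage 2: 22(ω_s−ω_c) = −54(ω_r−ω_c),  ω_r=0, ω_s=1
Stage 2: 22(1−ω_c) = −54(0−ω_c)  ⇒  76ω_c = 22  ⇒  ω_c = 11/38
  ⇒ ω_c²/ω_s² = 11/38
Coupling ω_s² = ω_r¹ ⇒ overall = 64/45 × 11/38 = 352/855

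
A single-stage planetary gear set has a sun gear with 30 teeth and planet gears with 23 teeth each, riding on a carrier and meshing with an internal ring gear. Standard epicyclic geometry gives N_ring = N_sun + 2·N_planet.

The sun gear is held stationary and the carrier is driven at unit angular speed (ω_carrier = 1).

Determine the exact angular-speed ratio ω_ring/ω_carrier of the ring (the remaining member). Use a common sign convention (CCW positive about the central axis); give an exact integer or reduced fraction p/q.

53/38

N_ring = 30 + 2·23 = 76
30(ω_s−ω_c) = −76(ω_r−ω_c),  ω_s=0, ω_c=1
ω_r = 1 − (30/76)(0−1) = 53/38
ω_r/ω_c = 53/38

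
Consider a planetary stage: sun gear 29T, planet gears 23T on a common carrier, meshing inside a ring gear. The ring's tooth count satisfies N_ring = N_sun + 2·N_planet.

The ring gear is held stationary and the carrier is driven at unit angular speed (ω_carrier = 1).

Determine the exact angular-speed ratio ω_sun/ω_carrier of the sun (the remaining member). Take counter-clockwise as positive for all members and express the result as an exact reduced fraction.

N_ring = 29 + 2·23 = 75
29(ω_s−ω_c) = −75(ω_r−ω_c),  ω_r=0, ω_c=1
ω_s = 1 − (75/29)(0−1) = 104/29
ω_s/ω_c = 104/29

104/29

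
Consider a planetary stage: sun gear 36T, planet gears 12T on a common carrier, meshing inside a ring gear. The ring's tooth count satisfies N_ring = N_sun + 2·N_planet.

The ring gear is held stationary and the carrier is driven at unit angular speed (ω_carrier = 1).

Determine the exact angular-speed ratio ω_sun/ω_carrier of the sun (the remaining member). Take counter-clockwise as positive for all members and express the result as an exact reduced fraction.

8/3

N_ring = 36 + 2·12 = 60
36(ω_s−ω_c) = −60(ω_r−ω_c),  ω_r=0, ω_c=1
ω_s = 1 − (60/36)(0−1) = 8/3
ω_s/ω_c = 8/3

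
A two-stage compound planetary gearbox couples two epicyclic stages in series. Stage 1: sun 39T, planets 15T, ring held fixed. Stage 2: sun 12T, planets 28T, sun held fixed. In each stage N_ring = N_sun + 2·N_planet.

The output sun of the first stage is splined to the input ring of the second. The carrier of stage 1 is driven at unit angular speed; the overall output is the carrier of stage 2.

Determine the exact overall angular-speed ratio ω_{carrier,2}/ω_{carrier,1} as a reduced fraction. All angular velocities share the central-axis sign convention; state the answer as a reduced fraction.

153/65

Stage 1: N_ring = 39 + 2·15 = 69
Stage 1: 39(ω_s−ω_c) = −69(ω_r−ω_c),  ω_r=0, ω_c=1
Stage 1: ω_s = 1 − (69/39)(0−1) = 36/13
  ⇒ ω_s¹/ω_c¹ = 36/13
Stage 2: N_ring = 12 + 2·28 = 68
Stage 2: 12(ω_s−ω_c) = −68(ω_r−ω_c),  ω_s=0, ω_r=1
Stage 2: 12(0−ω_c) = −68(1−ω_c)  ⇒  80ω_c = 68  ⇒  ω_c = 17/20
  ⇒ ω_c²/ω_r² = 17/20
Coupling ω_r² = ω_s¹ ⇒ overall = 36/13 × 17/20 = 153/65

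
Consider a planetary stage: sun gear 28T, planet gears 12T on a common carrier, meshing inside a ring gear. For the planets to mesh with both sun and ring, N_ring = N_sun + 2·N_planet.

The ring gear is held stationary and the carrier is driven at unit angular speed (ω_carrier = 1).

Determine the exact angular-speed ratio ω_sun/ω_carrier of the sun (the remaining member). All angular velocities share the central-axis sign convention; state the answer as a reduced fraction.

20/7

N_ring = 28 + 2·12 = 52
28(ω_s−ω_c) = −52(ω_r−ω_c),  ω_r=0, ω_c=1
ω_s = 1 − (52/28)(0−1) = 20/7
ω_s/ω_c = 20/7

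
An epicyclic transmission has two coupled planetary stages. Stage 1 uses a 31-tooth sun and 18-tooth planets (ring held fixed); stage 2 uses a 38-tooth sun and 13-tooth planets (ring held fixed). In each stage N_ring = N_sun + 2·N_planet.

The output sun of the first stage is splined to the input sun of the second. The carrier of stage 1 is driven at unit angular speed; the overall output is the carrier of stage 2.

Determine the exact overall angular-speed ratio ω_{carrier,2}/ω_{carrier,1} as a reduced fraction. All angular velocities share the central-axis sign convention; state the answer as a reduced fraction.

1862/1581

Stage 1: N_ring = 31 + 2·18 = 67
Stage 1: 31(ω_s−ω_c) = −67(ω_r−ω_c),  ω_r=0, ω_c=1
Stage 1: ω_s = 1 − (67/31)(0−1) = 98/31
  ⇒ ω_s¹/ω_c¹ = 98/31
Stage 2: N_ring = 38 + 2·13 = 64
Stage 2: 38(ω_s−ω_c) = −64(ω_r−ω_c),  ω_r=0, ω_s=1
Stage 2: 38(1−ω_c) = −64(0−ω_c)  ⇒  102ω_c = 38  ⇒  ω_c = 19/51
  ⇒ ω_c²/ω_s² = 19/51
Coupling ω_s² = ω_s¹ ⇒ overall = 98/31 × 19/51 = 1862/1581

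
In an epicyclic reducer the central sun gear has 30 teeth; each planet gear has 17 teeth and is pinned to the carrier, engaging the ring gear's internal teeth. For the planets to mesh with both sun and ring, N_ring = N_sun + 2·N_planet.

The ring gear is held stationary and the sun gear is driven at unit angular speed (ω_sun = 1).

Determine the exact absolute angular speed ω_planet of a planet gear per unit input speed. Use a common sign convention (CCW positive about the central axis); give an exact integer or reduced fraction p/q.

-15/17

N_ring = 30 + 2·17 = 64
30(ω_s−ω_c) = −64(ω_r−ω_c),  ω_r=0, ω_s=1
30(1−ω_c) = −64(0−ω_c)  ⇒  94ω_c = 30  ⇒  ω_c = 15/47
sun–planet: 30·(1−15/47) = −17·(ω_p−ω_c)  ⇒  ω_p−ω_c = −(30/17)·(32/47) = -960/799
ω_p = 15/47 − 960/799 = -15/17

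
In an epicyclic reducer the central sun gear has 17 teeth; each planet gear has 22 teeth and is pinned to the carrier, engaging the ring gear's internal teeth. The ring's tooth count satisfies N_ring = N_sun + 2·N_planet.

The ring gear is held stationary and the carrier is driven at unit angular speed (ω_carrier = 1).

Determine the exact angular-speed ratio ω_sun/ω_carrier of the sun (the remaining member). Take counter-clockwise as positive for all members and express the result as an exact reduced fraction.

78/17

N_ring = 17 + 2·22 = 61
17(ω_s−ω_c) = −61(ω_r−ω_c),  ω_r=0, ω_c=1
ω_s = 1 − (61/17)(0−1) = 78/17
ω_s/ω_c = 78/17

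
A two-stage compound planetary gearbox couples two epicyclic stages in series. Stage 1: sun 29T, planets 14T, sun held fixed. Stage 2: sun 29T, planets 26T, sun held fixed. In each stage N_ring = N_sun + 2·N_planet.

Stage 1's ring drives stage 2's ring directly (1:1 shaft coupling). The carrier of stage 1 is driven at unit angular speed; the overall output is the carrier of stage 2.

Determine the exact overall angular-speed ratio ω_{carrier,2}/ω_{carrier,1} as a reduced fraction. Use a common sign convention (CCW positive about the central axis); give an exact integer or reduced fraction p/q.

Stage 1: N_ring = 29 + 2·14 = 57
Stage 1: 29(ω_s−ω_c) = −57(ω_r−ω_c),  ω_s=0, ω_c=1
Stage 1: ω_r = 1 − (29/57)(0−1) = 86/57
  ⇒ ω_r¹/ω_c¹ = 86/57
Stage 2: N_ring = 29 + 2·26 = 81
Stage 2: 29(ω_s−ω_c) = −81(ω_r−ω_c),  ω_s=0, ω_r=1
Stage 2: 29(0−ω_c) = −81(1−ω_c)  ⇒  110ω_c = 81  ⇒  ω_c = 81/110
  ⇒ ω_c²/ω_r² = 81/110
Coupling ω_r² = ω_r¹ ⇒ overall = 86/57 × 81/110 = 1161/1045

1161/1045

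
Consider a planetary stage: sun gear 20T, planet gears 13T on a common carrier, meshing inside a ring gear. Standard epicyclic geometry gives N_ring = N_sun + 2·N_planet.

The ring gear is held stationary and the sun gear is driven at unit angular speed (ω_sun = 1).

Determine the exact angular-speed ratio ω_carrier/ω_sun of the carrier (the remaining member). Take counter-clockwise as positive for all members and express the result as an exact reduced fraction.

10/33

N_ring = 20 + 2·13 = 46
20(ω_s−ω_c) = −46(ω_r−ω_c),  ω_r=0, ω_s=1
20(1−ω_c) = −46(0−ω_c)  ⇒  66ω_c = 20  ⇒  ω_c = 10/33
ω_c/ω_s = 10/33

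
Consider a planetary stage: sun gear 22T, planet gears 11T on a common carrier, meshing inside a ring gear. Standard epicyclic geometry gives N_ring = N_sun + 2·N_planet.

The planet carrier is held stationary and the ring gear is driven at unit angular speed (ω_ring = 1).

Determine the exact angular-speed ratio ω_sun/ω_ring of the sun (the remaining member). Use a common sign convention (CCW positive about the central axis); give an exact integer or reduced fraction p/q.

-2

N_ring = 22 + 2·11 = 44
22(ω_s−ω_c) = −44(ω_r−ω_c),  ω_c=0, ω_r=1
ω_s = 0 − (44/22)(1−0) = -2
ω_s/ω_r = -2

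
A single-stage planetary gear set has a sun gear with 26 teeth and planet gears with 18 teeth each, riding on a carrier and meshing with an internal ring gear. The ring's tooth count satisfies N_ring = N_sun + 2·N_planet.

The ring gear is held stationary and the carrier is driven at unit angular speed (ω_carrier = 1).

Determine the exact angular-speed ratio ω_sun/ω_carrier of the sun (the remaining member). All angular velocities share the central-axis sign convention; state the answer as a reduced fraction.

44/13

N_ring = 26 + 2·18 = 62
26(ω_s−ω_c) = −62(ω_r−ω_c),  ω_r=0, ω_c=1
ω_s = 1 − (62/26)(0−1) = 44/13
ω_s/ω_c = 44/13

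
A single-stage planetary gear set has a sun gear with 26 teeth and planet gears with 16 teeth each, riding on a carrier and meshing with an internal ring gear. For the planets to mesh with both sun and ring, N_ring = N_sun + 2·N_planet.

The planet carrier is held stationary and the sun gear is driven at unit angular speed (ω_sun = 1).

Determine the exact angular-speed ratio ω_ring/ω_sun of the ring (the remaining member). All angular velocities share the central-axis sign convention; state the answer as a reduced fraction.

-13/29

N_ring = 26 + 2·16 = 58
26(ω_s−ω_c) = −58(ω_r−ω_c),  ω_c=0, ω_s=1
ω_r = 0 − (26/58)(1−0) = -13/29
ω_r/ω_s = -13/29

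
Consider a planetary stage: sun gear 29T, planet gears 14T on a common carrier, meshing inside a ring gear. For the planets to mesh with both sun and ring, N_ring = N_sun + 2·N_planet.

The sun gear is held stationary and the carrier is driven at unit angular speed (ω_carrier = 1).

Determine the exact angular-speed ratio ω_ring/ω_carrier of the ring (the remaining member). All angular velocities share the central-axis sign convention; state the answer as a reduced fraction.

86/57

N_ring = 29 + 2·14 = 57
29(ω_s−ω_c) = −57(ω_r−ω_c),  ω_s=0, ω_c=1
ω_r = 1 − (29/57)(0−1) = 86/57
ω_r/ω_c = 86/57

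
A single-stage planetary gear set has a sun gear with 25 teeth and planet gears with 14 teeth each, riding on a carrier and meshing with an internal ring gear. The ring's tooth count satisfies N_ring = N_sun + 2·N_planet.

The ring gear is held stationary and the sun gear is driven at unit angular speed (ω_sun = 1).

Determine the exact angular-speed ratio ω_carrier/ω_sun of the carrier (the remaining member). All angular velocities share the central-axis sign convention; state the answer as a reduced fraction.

N_ring = 25 + 2·14 = 53
25(ω_s−ω_c) = −53(ω_r−ω_c),  ω_r=0, ω_s=1
25(1−ω_c) = −53(0−ω_c)  ⇒  78ω_c = 25  ⇒  ω_c = 25/78
ω_c/ω_s = 25/78

25/78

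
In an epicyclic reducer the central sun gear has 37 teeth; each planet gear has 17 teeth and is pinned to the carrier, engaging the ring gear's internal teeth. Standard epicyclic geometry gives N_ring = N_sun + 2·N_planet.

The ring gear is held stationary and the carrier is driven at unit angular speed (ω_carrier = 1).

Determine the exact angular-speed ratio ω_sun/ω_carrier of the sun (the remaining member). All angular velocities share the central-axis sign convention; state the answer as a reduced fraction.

108/37

N_ring = 37 + 2·17 = 71
37(ω_s−ω_c) = −71(ω_r−ω_c),  ω_r=0, ω_c=1
ω_s = 1 − (71/37)(0−1) = 108/37
ω_s/ω_c = 108/37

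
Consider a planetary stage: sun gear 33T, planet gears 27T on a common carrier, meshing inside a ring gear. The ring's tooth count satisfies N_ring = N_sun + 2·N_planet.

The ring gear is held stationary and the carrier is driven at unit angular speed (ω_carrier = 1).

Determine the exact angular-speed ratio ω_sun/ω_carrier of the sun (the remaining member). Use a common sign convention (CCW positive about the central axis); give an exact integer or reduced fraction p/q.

N_ring = 33 + 2·27 = 87
33(ω_s−ω_c) = −87(ω_r−ω_c),  ω_r=0, ω_c=1
ω_s = 1 − (87/33)(0−1) = 40/11
ω_s/ω_c = 40/11

40/11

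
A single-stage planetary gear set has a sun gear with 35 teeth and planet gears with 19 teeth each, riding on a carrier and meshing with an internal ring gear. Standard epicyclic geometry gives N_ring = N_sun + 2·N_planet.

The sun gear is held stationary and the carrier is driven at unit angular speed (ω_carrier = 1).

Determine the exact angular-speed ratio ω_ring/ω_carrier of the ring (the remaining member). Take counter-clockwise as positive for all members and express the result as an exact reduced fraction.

108/73

N_ring = 35 + 2·19 = 73
35(ω_s−ω_c) = −73(ω_r−ω_c),  ω_s=0, ω_c=1
ω_r = 1 − (35/73)(0−1) = 108/73
ω_r/ω_c = 108/73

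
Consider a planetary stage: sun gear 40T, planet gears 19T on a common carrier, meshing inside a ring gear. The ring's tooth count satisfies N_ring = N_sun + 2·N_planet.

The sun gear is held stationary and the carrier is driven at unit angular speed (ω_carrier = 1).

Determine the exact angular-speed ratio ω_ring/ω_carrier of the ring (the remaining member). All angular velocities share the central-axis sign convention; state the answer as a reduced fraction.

N_ring = 40 + 2·19 = 78
40(ω_s−ω_c) = −78(ω_r−ω_c),  ω_s=0, ω_c=1
ω_r = 1 − (40/78)(0−1) = 59/39
ω_r/ω_c = 59/39

59/39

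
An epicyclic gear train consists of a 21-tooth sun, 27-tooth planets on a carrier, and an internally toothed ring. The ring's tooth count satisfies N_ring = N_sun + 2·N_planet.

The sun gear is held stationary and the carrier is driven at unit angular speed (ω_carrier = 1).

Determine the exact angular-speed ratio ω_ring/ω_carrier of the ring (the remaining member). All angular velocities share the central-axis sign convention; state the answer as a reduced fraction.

32/25

N_ring = 21 + 2·27 = 75
21(ω_s−ω_c) = −75(ω_r−ω_c),  ω_s=0, ω_c=1
ω_r = 1 − (21/75)(0−1) = 32/25
ω_r/ω_c = 32/25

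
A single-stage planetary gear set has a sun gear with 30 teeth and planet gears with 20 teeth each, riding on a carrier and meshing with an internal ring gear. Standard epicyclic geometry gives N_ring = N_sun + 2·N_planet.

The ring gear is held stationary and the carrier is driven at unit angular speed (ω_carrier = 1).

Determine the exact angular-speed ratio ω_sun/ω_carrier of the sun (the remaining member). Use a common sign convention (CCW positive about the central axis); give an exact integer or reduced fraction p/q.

N_ring = 30 + 2·20 = 70
30(ω_s−ω_c) = −70(ω_r−ω_c),  ω_r=0, ω_c=1
ω_s = 1 − (70/30)(0−1) = 10/3
ω_s/ω_c = 10/3

10/3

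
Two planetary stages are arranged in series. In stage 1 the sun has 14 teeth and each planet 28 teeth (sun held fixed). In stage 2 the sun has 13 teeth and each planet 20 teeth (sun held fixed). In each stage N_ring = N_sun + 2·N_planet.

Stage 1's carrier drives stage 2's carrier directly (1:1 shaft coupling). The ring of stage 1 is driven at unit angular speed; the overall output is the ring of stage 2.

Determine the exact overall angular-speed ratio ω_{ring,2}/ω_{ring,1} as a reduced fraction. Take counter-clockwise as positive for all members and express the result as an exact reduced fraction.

Stage 1: N_ring = 14 + 2·28 = 70
Stage 1: 14(ω_s−ω_c) = −70(ω_r−ω_c),  ω_s=0, ω_r=1
Stage 1: 14(0−ω_c) = −70(1−ω_c)  ⇒  84ω_c = 70  ⇒  ω_c = 5/6
  ⇒ ω_c¹/ω_r¹ = 5/6
Stage 2: N_ring = 13 + 2·20 = 53
Stage 2: 13(ω_s−ω_c) = −53(ω_r−ω_c),  ω_s=0, ω_c=1
Stage 2: ω_r = 1 − (13/53)(0−1) = 66/53
  ⇒ ω_r²/ω_c² = 66/53
Coupling ω_c² = ω_c¹ ⇒ overall = 5/6 × 66/53 = 55/53

55/53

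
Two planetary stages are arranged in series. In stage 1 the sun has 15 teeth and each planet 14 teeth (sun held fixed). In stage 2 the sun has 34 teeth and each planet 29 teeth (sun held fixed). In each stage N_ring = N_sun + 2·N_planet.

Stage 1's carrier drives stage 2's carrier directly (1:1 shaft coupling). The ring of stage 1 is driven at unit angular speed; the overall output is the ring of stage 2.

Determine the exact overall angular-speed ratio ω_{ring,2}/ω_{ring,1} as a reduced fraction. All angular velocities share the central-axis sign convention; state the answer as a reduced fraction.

Stage 1: N_ring = 15 + 2·14 = 43
Stage 1: 15(ω_s−ω_c) = −43(ω_r−ω_c),  ω_s=0, ω_r=1
Stage 1: 15(0−ω_c) = −43(1−ω_c)  ⇒  58ω_c = 43  ⇒  ω_c = 43/58
  ⇒ ω_c¹/ω_r¹ = 43/58
Stage 2: N_ring = 34 + 2·29 = 92
Stage 2: 34(ω_s−ω_c) = −92(ω_r−ω_c),  ω_s=0, ω_c=1
Stage 2: ω_r = 1 − (34/92)(0−1) = 63/46
  ⇒ ω_r²/ω_c² = 63/46
Coupling ω_c² = ω_c¹ ⇒ overall = 43/58 × 63/46 = 2709/2668

2709/2668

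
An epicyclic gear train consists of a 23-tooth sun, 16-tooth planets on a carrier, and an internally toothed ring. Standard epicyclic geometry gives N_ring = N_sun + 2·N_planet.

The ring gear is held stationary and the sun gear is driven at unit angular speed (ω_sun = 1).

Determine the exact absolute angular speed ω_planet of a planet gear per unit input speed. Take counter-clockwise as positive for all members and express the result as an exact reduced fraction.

-23/32

N_ring = 23 + 2·16 = 55
23(ω_s−ω_c) = −55(ω_r−ω_c),  ω_r=0, ω_s=1
23(1−ω_c) = −55(0−ω_c)  ⇒  78ω_c = 23  ⇒  ω_c = 23/78
sun–planet: 23·(1−23/78) = −16·(ω_p−ω_c)  ⇒  ω_p−ω_c = −(23/16)·(55/78) = -1265/1248
ω_p = 23/78 − 1265/1248 = -23/32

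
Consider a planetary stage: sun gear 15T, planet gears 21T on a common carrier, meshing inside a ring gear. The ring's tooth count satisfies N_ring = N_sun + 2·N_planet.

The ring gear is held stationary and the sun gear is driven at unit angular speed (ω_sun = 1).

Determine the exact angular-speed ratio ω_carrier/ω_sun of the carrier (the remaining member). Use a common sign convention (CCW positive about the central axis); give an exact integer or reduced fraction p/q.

5/24

N_ring = 15 + 2·21 = 57
15(ω_s−ω_c) = −57(ω_r−ω_c),  ω_r=0, ω_s=1
15(1−ω_c) = −57(0−ω_c)  ⇒  72ω_c = 15  ⇒  ω_c = 5/24
ω_c/ω_s = 5/24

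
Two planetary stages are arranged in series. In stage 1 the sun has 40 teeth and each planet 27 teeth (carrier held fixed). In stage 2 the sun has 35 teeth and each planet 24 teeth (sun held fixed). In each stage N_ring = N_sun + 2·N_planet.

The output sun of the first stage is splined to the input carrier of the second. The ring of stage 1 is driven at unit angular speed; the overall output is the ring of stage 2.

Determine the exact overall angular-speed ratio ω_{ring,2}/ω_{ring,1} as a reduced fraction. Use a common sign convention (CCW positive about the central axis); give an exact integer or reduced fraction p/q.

Stage 1: N_ring = 40 + 2·27 = 94
Stage 1: 40(ω_s−ω_c) = −94(ω_r−ω_c),  ω_c=0, ω_r=1
Stage 1: ω_s = 0 − (94/40)(1−0) = -47/20
  ⇒ ω_s¹/ω_r¹ = -47/20
Stage 2: N_ring = 35 + 2·24 = 83
Stage 2: 35(ω_s−ω_c) = −83(ω_r−ω_c),  ω_s=0, ω_c=1
Stage 2: ω_r = 1 − (35/83)(0−1) = 118/83
  ⇒ ω_r²/ω_c² = 118/83
Coupling ω_c² = ω_s¹ ⇒ overall = -47/20 × 118/83 = -2773/830

-2773/830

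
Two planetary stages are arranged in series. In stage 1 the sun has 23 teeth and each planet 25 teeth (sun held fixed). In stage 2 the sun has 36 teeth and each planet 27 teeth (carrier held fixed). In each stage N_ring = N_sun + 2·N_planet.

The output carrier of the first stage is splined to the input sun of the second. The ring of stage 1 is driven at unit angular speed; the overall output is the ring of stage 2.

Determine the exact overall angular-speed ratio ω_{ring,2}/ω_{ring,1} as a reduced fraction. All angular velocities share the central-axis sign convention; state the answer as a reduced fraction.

-73/240

Stage 1: N_ring = 23 + 2·25 = 73
Stage 1: 23(ω_s−ω_c) = −73(ω_r−ω_c),  ω_s=0, ω_r=1
Stage 1: 23(0−ω_c) = −73(1−ω_c)  ⇒  96ω_c = 73  ⇒  ω_c = 73/96
  ⇒ ω_c¹/ω_r¹ = 73/96
Stage 2: N_ring = 36 + 2·27 = 90
Stage 2: 36(ω_s−ω_c) = −90(ω_r−ω_c),  ω_c=0, ω_s=1
Stage 2: ω_r = 0 − (36/90)(1−0) = -2/5
  ⇒ ω_r²/ω_s² = -2/5
Coupling ω_s² = ω_c¹ ⇒ overall = 73/96 × -2/5 = -73/240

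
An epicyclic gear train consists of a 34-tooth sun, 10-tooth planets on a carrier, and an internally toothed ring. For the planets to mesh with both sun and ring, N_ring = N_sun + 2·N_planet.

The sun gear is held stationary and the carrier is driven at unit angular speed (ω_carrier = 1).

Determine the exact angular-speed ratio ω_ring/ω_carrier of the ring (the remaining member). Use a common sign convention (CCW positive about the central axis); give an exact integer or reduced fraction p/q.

N_ring = 34 + 2·10 = 54
34(ω_s−ω_c) = −54(ω_r−ω_c),  ω_s=0, ω_c=1
ω_r = 1 − (34/54)(0−1) = 44/27
ω_r/ω_c = 44/27

44/27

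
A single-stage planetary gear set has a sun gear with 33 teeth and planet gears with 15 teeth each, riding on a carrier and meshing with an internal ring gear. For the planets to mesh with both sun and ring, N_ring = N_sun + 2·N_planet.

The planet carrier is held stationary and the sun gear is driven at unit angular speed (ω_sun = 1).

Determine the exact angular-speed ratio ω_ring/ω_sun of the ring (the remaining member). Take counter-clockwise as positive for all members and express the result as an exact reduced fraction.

N_ring = 33 + 2·15 = 63
33(ω_s−ω_c) = −63(ω_r−ω_c),  ω_c=0, ω_s=1
ω_r = 0 − (33/63)(1−0) = -11/21
ω_r/ω_s = -11/21

-11/21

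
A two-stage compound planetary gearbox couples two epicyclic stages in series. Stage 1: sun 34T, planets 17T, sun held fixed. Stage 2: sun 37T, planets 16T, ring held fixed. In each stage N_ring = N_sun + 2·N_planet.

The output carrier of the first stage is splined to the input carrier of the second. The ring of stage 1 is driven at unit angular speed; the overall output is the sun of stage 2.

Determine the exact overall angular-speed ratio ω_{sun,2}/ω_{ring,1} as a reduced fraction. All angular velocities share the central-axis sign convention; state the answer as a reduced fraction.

Stage 1: N_ring = 34 + 2·17 = 68
Stage 1: 34(ω_s−ω_c) = −68(ω_r−ω_c),  ω_s=0, ω_r=1
Stage 1: 34(0−ω_c) = −68(1−ω_c)  ⇒  102ω_c = 68  ⇒  ω_c = 2/3
  ⇒ ω_c¹/ω_r¹ = 2/3
Stage 2: N_ring = 37 + 2·16 = 69
Stage 2: 37(ω_s−ω_c) = −69(ω_r−ω_c),  ω_r=0, ω_c=1
Stage 2: ω_s = 1 − (69/37)(0−1) = 106/37
  ⇒ ω_s²/ω_c² = 106/37
Coupling ω_c² = ω_c¹ ⇒ overall = 2/3 × 106/37 = 212/111

212/111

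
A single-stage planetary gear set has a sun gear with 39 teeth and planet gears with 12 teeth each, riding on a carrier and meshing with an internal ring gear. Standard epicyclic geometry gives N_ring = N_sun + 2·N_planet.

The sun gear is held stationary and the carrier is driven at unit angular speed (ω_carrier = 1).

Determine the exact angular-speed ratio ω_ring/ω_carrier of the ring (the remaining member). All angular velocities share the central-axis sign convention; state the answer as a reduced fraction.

N_ring = 39 + 2·12 = 63
39(ω_s−ω_c) = −63(ω_r−ω_c),  ω_s=0, ω_c=1
ω_r = 1 − (39/63)(0−1) = 34/21
ω_r/ω_c = 34/21

34/21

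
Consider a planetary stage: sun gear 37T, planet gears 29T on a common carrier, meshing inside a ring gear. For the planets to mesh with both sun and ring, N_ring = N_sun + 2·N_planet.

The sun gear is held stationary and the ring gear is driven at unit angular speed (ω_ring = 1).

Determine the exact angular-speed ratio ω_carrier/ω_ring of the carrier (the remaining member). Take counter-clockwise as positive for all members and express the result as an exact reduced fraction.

N_ring = 37 + 2·29 = 95
37(ω_s−ω_c) = −95(ω_r−ω_c),  ω_s=0, ω_r=1
37(0−ω_c) = −95(1−ω_c)  ⇒  132ω_c = 95  ⇒  ω_c = 95/132
ω_c/ω_r = 95/132

95/132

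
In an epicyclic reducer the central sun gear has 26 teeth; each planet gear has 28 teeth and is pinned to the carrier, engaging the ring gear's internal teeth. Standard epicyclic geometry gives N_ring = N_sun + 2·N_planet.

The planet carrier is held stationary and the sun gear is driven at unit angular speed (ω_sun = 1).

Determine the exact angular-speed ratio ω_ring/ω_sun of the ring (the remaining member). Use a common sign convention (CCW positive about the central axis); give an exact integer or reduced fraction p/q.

N_ring = 26 + 2·28 = 82
26(ω_s−ω_c) = −82(ω_r−ω_c),  ω_c=0, ω_s=1
ω_r = 0 − (26/82)(1−0) = -13/41
ω_r/ω_s = -13/41

-13/41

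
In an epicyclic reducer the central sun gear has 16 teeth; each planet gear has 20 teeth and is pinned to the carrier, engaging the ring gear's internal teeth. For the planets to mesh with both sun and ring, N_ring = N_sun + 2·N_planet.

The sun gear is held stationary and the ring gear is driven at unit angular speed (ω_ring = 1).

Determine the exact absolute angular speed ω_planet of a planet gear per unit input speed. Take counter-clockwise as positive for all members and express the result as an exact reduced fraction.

7/5

N_ring = 16 + 2·20 = 56
16(ω_s−ω_c) = −56(ω_r−ω_c),  ω_s=0, ω_r=1
16(0−ω_c) = −56(1−ω_c)  ⇒  72ω_c = 56  ⇒  ω_c = 7/9
sun–planet: 16·(0−7/9) = −20·(ω_p−ω_c)  ⇒  ω_p−ω_c = −(16/20)·(-7/9) = 28/45
ω_p = 7/9 + 28/45 = 7/5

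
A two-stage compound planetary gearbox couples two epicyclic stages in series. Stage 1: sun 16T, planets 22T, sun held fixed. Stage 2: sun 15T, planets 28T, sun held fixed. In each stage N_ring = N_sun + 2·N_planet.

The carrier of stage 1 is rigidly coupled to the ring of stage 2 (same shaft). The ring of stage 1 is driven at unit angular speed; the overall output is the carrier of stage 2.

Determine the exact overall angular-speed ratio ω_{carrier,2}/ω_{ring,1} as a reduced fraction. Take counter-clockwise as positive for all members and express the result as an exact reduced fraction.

1065/1634

Stage 1: N_ring = 16 + 2·22 = 60
Stage 1: 16(ω_s−ω_c) = −60(ω_r−ω_c),  ω_s=0, ω_r=1
Stage 1: 16(0−ω_c) = −60(1−ω_c)  ⇒  76ω_c = 60  ⇒  ω_c = 15/19
  ⇒ ω_c¹/ω_r¹ = 15/19
Stage 2: N_ring = 15 + 2·28 = 71
Stage 2: 15(ω_s−ω_c) = −71(ω_r−ω_c),  ω_s=0, ω_r=1
Stage 2: 15(0−ω_c) = −71(1−ω_c)  ⇒  86ω_c = 71  ⇒  ω_c = 71/86
  ⇒ ω_c²/ω_r² = 71/86
Coupling ω_r² = ω_c¹ ⇒ overall = 15/19 × 71/86 = 1065/1634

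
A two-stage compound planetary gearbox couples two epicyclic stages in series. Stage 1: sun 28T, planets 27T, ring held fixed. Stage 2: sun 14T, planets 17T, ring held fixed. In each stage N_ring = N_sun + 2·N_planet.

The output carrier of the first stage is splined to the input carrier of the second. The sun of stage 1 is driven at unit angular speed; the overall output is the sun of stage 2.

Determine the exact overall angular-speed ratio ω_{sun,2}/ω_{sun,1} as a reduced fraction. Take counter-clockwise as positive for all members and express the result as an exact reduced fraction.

Stage 1: N_ring = 28 + 2·27 = 82
Stage 1: 28(ω_s−ω_c) = −82(ω_r−ω_c),  ω_r=0, ω_s=1
Stage 1: 28(1−ω_c) = −82(0−ω_c)  ⇒  110ω_c = 28  ⇒  ω_c = 14/55
  ⇒ ω_c¹/ω_s¹ = 14/55
Stage 2: N_ring = 14 + 2·17 = 48
Stage 2: 14(ω_s−ω_c) = −48(ω_r−ω_c),  ω_r=0, ω_c=1
Stage 2: ω_s = 1 − (48/14)(0−1) = 31/7
  ⇒ ω_s²/ω_c² = 31/7
Coupling ω_c² = ω_c¹ ⇒ overall = 14/55 × 31/7 = 62/55

62/55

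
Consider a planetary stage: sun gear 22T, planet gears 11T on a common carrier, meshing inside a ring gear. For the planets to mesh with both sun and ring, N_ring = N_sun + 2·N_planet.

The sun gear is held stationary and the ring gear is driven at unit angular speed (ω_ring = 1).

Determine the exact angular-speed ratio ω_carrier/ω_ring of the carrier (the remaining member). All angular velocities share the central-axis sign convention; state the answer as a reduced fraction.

2/3

N_ring = 22 + 2·11 = 44
22(ω_s−ω_c) = −44(ω_r−ω_c),  ω_s=0, ω_r=1
22(0−ω_c) = −44(1−ω_c)  ⇒  66ω_c = 44  ⇒  ω_c = 2/3
ω_c/ω_r = 2/3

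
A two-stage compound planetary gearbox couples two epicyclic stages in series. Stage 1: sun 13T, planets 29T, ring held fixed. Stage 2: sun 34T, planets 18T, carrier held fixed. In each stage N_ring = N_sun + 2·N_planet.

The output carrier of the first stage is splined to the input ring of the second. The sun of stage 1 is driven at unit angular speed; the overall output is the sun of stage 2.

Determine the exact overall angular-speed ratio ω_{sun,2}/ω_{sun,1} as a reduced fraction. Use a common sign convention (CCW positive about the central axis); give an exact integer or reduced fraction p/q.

-65/204

Stage 1: N_ring = 13 + 2·29 = 71
Stage 1: 13(ω_s−ω_c) = −71(ω_r−ω_c),  ω_r=0, ω_s=1
Stage 1: 13(1−ω_c) = −71(0−ω_c)  ⇒  84ω_c = 13  ⇒  ω_c = 13/84
  ⇒ ω_c¹/ω_s¹ = 13/84
Stage 2: N_ring = 34 + 2·18 = 70
Stage 2: 34(ω_s−ω_c) = −70(ω_r−ω_c),  ω_c=0, ω_r=1
Stage 2: ω_s = 0 − (70/34)(1−0) = -35/17
  ⇒ ω_s²/ω_r² = -35/17
Coupling ω_r² = ω_c¹ ⇒ overall = 13/84 × -35/17 = -65/204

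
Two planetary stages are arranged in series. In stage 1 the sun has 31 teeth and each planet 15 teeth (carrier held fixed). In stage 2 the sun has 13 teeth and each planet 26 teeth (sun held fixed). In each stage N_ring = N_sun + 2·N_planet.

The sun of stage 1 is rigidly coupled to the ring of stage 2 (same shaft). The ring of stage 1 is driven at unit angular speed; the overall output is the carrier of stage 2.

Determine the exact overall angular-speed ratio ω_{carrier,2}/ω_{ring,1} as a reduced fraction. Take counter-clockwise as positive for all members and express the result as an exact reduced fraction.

-305/186

Stage 1: N_ring = 31 + 2·15 = 61
Stage 1: 31(ω_s−ω_c) = −61(ω_r−ω_c),  ω_c=0, ω_r=1
Stage 1: ω_s = 0 − (61/31)(1−0) = -61/31
  ⇒ ω_s¹/ω_r¹ = -61/31
Stage 2: N_ring = 13 + 2·26 = 65
Stage 2: 13(ω_s−ω_c) = −65(ω_r−ω_c),  ω_s=0, ω_r=1
Stage 2: 13(0−ω_c) = −65(1−ω_c)  ⇒  78ω_c = 65  ⇒  ω_c = 5/6
  ⇒ ω_c²/ω_r² = 5/6
Coupling ω_r² = ω_s¹ ⇒ overall = -61/31 × 5/6 = -305/186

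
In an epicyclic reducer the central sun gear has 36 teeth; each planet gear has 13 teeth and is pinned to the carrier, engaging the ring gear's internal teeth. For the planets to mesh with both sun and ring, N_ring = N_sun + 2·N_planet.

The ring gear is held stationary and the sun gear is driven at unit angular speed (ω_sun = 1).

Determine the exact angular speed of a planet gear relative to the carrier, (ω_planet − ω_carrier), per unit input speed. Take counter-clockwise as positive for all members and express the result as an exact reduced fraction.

-1116/637

N_ring = 36 + 2·13 = 62
36(ω_s−ω_c) = −62(ω_r−ω_c),  ω_r=0, ω_s=1
36(1−ω_c) = −62(0−ω_c)  ⇒  98ω_c = 36  ⇒  ω_c = 18/49
sun–planet: 36·(1−18/49) = −13·(ω_p−ω_c)  ⇒  ω_p−ω_c = −(36/13)·(31/49) = -1116/637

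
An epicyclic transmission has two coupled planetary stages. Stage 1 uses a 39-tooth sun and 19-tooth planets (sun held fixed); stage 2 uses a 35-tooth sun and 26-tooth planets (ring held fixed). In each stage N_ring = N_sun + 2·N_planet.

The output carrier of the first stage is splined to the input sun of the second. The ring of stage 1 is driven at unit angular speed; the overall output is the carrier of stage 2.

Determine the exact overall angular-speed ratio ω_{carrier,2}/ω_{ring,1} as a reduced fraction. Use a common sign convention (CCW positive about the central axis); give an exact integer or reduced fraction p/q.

Stage 1: N_ring = 39 + 2·19 = 77
Stage 1: 39(ω_s−ω_c) = −77(ω_r−ω_c),  ω_s=0, ω_r=1
Stage 1: 39(0−ω_c) = −77(1−ω_c)  ⇒  116ω_c = 77  ⇒  ω_c = 77/116
  ⇒ ω_c¹/ω_r¹ = 77/116
Stage 2: N_ring = 35 + 2·26 = 87
Stage 2: 35(ω_s−ω_c) = −87(ω_r−ω_c),  ω_r=0, ω_s=1
Stage 2: 35(1−ω_c) = −87(0−ω_c)  ⇒  122ω_c = 35  ⇒  ω_c = 35/122
  ⇒ ω_c²/ω_s² = 35/122
Coupling ω_s² = ω_c¹ ⇒ overall = 77/116 × 35/122 = 2695/14152

2695/14152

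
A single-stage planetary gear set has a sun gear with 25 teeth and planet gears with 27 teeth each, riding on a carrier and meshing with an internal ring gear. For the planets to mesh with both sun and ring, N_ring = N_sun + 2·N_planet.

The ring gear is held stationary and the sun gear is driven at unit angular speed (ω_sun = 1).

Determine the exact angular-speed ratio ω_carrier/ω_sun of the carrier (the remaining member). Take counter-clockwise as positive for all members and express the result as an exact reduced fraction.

N_ring = 25 + 2·27 = 79
25(ω_s−ω_c) = −79(ω_r−ω_c),  ω_r=0, ω_s=1
25(1−ω_c) = −79(0−ω_c)  ⇒  104ω_c = 25  ⇒  ω_c = 25/104
ω_c/ω_s = 25/104

25/104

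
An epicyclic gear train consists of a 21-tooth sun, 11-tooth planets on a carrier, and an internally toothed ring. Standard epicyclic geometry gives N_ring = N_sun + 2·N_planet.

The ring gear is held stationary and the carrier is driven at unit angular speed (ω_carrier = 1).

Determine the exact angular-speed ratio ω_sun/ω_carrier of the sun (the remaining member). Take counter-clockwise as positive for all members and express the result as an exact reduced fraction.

64/21

N_ring = 21 + 2·11 = 43
21(ω_s−ω_c) = −43(ω_r−ω_c),  ω_r=0, ω_c=1
ω_s = 1 − (43/21)(0−1) = 64/21
ω_s/ω_c = 64/21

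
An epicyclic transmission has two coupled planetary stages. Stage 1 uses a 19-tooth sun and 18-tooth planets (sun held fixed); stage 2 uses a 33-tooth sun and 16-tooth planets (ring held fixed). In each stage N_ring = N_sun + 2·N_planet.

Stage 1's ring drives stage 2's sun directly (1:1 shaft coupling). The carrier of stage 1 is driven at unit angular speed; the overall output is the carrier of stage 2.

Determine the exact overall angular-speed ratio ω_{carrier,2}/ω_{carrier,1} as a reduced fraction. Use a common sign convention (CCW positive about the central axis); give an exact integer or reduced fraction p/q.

Stage 1: N_ring = 19 + 2·18 = 55
Stage 1: 19(ω_s−ω_c) = −55(ω_r−ω_c),  ω_s=0, ω_c=1
Stage 1: ω_r = 1 − (19/55)(0−1) = 74/55
  ⇒ ω_r¹/ω_c¹ = 74/55
Stage 2: N_ring = 33 + 2·16 = 65
Stage 2: 33(ω_s−ω_c) = −65(ω_r−ω_c),  ω_r=0, ω_s=1
Stage 2: 33(1−ω_c) = −65(0−ω_c)  ⇒  98ω_c = 33  ⇒  ω_c = 33/98
  ⇒ ω_c²/ω_s² = 33/98
Coupling ω_s² = ω_r¹ ⇒ overall = 74/55 × 33/98 = 111/245

111/245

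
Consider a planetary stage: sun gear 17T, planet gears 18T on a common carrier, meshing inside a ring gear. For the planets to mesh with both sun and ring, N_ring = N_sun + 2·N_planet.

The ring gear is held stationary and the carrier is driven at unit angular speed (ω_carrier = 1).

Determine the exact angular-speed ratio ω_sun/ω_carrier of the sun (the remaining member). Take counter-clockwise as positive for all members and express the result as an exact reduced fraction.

N_ring = 17 + 2·18 = 53
17(ω_s−ω_c) = −53(ω_r−ω_c),  ω_r=0, ω_c=1
ω_s = 1 − (53/17)(0−1) = 70/17
ω_s/ω_c = 70/17

70/17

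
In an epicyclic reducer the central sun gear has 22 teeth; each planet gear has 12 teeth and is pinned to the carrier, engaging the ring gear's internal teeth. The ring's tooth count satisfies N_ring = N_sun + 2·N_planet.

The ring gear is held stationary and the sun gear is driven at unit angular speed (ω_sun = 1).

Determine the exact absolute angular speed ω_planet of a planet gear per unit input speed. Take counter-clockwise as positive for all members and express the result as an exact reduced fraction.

-11/12

N_ring = 22 + 2·12 = 46
22(ω_s−ω_c) = −46(ω_r−ω_c),  ω_r=0, ω_s=1
22(1−ω_c) = −46(0−ω_c)  ⇒  68ω_c = 22  ⇒  ω_c = 11/34
sun–planet: 22·(1−11/34) = −12·(ω_p−ω_c)  ⇒  ω_p−ω_c = −(22/12)·(23/34) = -253/204
ω_p = 11/34 − 253/204 = -11/12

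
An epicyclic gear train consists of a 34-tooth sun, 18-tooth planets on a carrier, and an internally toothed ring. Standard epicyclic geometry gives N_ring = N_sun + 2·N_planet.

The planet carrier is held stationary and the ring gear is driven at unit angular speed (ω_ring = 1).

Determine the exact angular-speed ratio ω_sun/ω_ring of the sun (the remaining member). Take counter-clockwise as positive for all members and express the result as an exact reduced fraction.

-35/17

N_ring = 34 + 2·18 = 70
34(ω_s−ω_c) = −70(ω_r−ω_c),  ω_c=0, ω_r=1
ω_s = 0 − (70/34)(1−0) = -35/17
ω_s/ω_r = -35/17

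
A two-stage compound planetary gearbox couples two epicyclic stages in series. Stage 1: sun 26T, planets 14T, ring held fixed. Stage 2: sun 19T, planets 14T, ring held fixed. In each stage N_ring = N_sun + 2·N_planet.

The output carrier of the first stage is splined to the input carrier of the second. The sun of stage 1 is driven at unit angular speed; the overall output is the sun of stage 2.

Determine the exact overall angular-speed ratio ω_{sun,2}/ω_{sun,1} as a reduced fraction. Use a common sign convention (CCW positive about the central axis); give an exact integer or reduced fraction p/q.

Stage 1: N_ring = 26 + 2·14 = 54
Stage 1: 26(ω_s−ω_c) = −54(ω_r−ω_c),  ω_r=0, ω_s=1
Stage 1: 26(1−ω_c) = −54(0−ω_c)  ⇒  80ω_c = 26  ⇒  ω_c = 13/40
  ⇒ ω_c¹/ω_s¹ = 13/40
Stage 2: N_ring = 19 + 2·14 = 47
Stage 2: 19(ω_s−ω_c) = −47(ω_r−ω_c),  ω_r=0, ω_c=1
Stage 2: ω_s = 1 − (47/19)(0−1) = 66/19
  ⇒ ω_s²/ω_c² = 66/19
Coupling ω_c² = ω_c¹ ⇒ overall = 13/40 × 66/19 = 429/380

429/380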